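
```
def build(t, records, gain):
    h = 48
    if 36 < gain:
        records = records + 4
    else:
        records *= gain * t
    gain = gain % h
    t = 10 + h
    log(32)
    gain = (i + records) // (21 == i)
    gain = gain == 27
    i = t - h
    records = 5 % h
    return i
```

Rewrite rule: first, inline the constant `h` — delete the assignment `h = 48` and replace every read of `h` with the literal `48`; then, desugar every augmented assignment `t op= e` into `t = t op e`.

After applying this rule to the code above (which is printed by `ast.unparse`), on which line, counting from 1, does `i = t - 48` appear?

Transformed code:
def build(t, records, gain):
    if 36 < gain:
        records = records + 4
    else:
        records = records * (gain * t)
    gain = gain % 48
    t = 10 + 48
    log(32)
    gain = (i + records) // (21 == i)
    gain = gain == 27
    i = t - 48
    records = 5 % 48
    return i

11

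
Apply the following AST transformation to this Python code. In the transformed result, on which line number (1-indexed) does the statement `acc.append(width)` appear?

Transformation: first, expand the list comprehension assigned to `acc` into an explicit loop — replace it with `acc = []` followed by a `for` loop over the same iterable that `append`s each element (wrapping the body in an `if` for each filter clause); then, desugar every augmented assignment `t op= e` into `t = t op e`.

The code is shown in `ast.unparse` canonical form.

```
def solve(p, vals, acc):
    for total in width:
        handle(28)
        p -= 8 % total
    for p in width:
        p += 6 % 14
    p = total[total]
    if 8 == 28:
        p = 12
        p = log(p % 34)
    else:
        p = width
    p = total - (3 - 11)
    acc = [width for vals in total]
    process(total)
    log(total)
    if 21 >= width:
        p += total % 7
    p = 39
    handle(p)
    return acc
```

Transformed code:
def solve(p, vals, acc):
    for total in width:
        handle(28)
        p = p - 8 % total
    for p in width:
        p = p + 6 % 14
    p = total[total]
    if 8 == 28:
        p = 12
        p = log(p % 34)
    else:
        p = width
    p = total - (3 - 11)
    acc = []
    for vals in total:
        acc.append(width)
    process(total)
    log(total)
    if 21 >= width:
        p = p + total % 7
    p = 39
    handle(p)
    return acc

16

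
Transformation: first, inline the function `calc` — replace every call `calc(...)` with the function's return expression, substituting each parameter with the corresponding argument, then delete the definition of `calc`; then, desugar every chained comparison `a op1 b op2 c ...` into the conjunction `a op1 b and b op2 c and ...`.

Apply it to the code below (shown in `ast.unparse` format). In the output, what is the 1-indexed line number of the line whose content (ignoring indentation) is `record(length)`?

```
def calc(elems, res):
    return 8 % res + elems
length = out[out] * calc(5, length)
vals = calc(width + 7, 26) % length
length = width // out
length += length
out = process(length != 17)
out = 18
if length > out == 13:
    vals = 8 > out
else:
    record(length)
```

Transformed code:
length = out[out] * (8 % length + 5)
vals = (8 % 26 + (width + 7)) % length
length = width // out
length += length
out = process(length != 17)
out = 18
if length > out and out == 13:
    vals = 8 > out
else:
    record(length)

10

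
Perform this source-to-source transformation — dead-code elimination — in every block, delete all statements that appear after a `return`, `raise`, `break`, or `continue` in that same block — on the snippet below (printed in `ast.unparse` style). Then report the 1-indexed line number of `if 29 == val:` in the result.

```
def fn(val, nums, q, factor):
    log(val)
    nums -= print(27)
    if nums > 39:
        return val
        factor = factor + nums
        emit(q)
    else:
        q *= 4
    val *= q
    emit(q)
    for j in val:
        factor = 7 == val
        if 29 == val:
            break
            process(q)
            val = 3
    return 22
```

12

Transformed code:
def fn(val, nums, q, factor):
    log(val)
    nums -= print(27)
    if nums > 39:
        return val
    else:
        q *= 4
    val *= q
    emit(q)
    for j in val:
        factor = 7 == val
        if 29 == val:
            break
    return 22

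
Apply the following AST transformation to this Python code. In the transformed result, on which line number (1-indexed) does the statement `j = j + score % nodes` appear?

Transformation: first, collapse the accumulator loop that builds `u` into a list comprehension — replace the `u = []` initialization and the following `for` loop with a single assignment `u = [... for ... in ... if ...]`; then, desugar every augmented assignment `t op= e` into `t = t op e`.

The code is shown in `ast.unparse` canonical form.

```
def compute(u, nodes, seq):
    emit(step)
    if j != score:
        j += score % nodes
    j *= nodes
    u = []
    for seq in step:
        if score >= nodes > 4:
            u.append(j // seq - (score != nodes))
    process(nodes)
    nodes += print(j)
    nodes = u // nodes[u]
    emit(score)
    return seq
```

Transformed code:
def compute(u, nodes, seq):
    emit(step)
    if j != score:
        j = j + score % nodes
    j = j * nodes
    u = [j // seq - (score != nodes) for seq in step if score >= nodes > 4]
    process(nodes)
    nodes = nodes + print(j)
    nodes = u // nodes[u]
    emit(score)
    return seq

4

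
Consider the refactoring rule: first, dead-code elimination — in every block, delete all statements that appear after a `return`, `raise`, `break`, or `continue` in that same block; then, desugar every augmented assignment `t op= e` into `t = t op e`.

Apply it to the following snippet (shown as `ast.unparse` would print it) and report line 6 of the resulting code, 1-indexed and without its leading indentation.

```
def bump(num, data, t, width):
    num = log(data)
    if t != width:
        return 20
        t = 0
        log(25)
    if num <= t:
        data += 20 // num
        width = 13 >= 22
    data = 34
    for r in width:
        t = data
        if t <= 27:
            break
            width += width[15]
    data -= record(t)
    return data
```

Transformed code:
def bump(num, data, t, width):
    num = log(data)
    if t != width:
        return 20
    if num <= t:
        data = data + 20 // num
        width = 13 >= 22
    data = 34
    for r in width:
        t = data
        if t <= 27:
            break
    data = data - record(t)
    return data

data = data + 20 // num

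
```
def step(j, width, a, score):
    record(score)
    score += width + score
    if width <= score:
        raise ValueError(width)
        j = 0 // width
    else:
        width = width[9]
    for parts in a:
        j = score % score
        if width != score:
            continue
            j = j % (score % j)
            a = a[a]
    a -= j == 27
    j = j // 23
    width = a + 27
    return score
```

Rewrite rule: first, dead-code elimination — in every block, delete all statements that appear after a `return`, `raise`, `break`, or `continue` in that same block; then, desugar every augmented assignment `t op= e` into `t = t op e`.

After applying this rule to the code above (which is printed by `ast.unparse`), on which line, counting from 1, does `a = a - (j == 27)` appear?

12

Transformed code:
def step(j, width, a, score):
    record(score)
    score = score + (width + score)
    if width <= score:
        raise ValueError(width)
    else:
        width = width[9]
    for parts in a:
        j = score % score
        if width != score:
            continue
    a = a - (j == 27)
    j = j // 23
    width = a + 27
    return score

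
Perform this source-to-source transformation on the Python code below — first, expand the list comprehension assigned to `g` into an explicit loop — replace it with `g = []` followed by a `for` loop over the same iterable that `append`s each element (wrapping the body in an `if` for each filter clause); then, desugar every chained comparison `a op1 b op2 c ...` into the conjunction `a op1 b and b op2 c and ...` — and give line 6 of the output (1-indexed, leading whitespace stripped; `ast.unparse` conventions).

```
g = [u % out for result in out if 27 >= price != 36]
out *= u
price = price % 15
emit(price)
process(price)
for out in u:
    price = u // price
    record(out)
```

price = price % 15

Transformed code:
g = []
for result in out:
    if 27 >= price and price != 36:
        g.append(u % out)
out *= u
price = price % 15
emit(price)
process(price)
for out in u:
    price = u // price
    record(out)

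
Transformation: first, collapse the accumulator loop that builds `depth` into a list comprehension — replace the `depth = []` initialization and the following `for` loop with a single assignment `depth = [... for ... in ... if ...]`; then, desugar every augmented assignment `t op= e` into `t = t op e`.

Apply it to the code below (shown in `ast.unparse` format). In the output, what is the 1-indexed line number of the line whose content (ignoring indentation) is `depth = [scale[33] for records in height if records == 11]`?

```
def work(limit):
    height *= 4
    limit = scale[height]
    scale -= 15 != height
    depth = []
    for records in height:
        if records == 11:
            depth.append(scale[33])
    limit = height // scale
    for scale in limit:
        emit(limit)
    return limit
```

5

Transformed code:
def work(limit):
    height = height * 4
    limit = scale[height]
    scale = scale - (15 != height)
    depth = [scale[33] for records in height if records == 11]
    limit = height // scale
    for scale in limit:
        emit(limit)
    return limit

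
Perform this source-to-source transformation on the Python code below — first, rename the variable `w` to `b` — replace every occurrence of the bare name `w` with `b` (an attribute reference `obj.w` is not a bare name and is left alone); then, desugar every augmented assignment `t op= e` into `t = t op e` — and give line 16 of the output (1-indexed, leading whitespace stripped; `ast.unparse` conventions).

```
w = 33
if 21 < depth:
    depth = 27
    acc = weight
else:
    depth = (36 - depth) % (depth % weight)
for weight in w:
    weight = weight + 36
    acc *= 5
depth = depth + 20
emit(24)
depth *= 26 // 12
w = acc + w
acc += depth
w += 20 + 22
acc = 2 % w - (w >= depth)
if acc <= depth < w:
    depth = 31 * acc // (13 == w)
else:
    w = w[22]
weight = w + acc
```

acc = 2 % b - (b >= depth)

Transformed code:
b = 33
if 21 < depth:
    depth = 27
    acc = weight
else:
    depth = (36 - depth) % (depth % weight)
for weight in b:
    weight = weight + 36
    acc = acc * 5
depth = depth + 20
emit(24)
depth = depth * (26 // 12)
b = acc + b
acc = acc + depth
b = b + (20 + 22)
acc = 2 % b - (b >= depth)
if acc <= depth < b:
    depth = 31 * acc // (13 == b)
else:
    b = b[22]
weight = b + acc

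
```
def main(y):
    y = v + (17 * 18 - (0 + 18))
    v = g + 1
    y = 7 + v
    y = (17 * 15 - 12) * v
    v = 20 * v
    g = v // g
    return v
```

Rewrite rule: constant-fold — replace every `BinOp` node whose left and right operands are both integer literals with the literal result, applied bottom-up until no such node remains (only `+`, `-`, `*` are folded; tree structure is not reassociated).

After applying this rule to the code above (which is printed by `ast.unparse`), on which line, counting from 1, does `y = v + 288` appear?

2

Transformed code:
def main(y):
    y = v + 288
    v = g + 1
    y = 7 + v
    y = 243 * v
    v = 20 * v
    g = v // g
    return v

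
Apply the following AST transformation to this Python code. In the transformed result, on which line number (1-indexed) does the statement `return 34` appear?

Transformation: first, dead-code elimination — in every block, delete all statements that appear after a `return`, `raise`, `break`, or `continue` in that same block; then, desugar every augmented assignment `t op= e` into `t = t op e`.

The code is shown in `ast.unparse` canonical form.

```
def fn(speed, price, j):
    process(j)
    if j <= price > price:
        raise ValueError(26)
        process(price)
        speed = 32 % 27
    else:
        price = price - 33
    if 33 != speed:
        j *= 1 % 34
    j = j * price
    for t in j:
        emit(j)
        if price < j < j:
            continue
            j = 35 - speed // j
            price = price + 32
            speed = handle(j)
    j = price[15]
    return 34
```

15

Transformed code:
def fn(speed, price, j):
    process(j)
    if j <= price > price:
        raise ValueError(26)
    else:
        price = price - 33
    if 33 != speed:
        j = j * (1 % 34)
    j = j * price
    for t in j:
        emit(j)
        if price < j < j:
            continue
    j = price[15]
    return 34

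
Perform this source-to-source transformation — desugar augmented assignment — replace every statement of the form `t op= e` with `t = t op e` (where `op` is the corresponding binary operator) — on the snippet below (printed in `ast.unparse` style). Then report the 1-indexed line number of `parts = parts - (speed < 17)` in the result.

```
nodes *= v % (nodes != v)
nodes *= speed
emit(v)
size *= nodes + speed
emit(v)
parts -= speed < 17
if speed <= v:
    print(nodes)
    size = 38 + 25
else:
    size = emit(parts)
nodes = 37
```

6

Transformed code:
nodes = nodes * (v % (nodes != v))
nodes = nodes * speed
emit(v)
size = size * (nodes + speed)
emit(v)
parts = parts - (speed < 17)
if speed <= v:
    print(nodes)
    size = 38 + 25
else:
    size = emit(parts)
nodes = 37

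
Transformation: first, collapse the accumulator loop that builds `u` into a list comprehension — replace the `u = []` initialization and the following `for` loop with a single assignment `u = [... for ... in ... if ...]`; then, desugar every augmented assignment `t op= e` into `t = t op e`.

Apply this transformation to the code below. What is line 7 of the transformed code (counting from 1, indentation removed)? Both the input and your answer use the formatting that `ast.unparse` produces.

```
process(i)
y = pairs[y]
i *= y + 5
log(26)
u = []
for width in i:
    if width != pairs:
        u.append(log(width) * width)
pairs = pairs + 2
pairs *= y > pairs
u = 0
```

Transformed code:
process(i)
y = pairs[y]
i = i * (y + 5)
log(26)
u = [log(width) * width for width in i if width != pairs]
pairs = pairs + 2
pairs = pairs * (y > pairs)
u = 0

pairs = pairs * (y > pairs)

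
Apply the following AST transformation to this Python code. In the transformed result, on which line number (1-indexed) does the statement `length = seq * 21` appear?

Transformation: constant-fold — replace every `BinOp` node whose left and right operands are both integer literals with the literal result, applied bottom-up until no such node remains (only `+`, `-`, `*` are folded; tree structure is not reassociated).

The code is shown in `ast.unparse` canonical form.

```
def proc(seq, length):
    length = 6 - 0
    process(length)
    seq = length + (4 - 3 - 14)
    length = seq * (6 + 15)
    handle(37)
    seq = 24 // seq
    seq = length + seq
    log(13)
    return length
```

5

Transformed code:
def proc(seq, length):
    length = 6
    process(length)
    seq = length + -13
    length = seq * 21
    handle(37)
    seq = 24 // seq
    seq = length + seq
    log(13)
    return length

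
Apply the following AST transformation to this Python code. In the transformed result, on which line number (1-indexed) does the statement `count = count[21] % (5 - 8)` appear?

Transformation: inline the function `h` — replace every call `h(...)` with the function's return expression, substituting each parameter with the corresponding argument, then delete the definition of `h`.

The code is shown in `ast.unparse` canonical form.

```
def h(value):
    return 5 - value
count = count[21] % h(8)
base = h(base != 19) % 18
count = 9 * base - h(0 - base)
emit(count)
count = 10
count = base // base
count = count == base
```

1

Transformed code:
count = count[21] % (5 - 8)
base = (5 - (base != 19)) % 18
count = 9 * base - (5 - (0 - base))
emit(count)
count = 10
count = base // base
count = count == base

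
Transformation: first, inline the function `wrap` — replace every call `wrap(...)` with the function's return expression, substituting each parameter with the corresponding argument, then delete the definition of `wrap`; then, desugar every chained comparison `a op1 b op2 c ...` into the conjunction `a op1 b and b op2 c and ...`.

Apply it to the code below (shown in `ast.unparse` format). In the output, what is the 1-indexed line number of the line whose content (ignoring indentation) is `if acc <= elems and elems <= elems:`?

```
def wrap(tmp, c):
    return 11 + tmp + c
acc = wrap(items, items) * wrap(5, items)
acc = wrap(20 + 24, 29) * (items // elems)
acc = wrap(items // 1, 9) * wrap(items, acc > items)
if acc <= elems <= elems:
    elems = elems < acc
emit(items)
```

4

Transformed code:
acc = (11 + items + items) * (11 + 5 + items)
acc = (11 + (20 + 24) + 29) * (items // elems)
acc = (11 + items // 1 + 9) * (11 + items + (acc > items))
if acc <= elems and elems <= elems:
    elems = elems < acc
emit(items)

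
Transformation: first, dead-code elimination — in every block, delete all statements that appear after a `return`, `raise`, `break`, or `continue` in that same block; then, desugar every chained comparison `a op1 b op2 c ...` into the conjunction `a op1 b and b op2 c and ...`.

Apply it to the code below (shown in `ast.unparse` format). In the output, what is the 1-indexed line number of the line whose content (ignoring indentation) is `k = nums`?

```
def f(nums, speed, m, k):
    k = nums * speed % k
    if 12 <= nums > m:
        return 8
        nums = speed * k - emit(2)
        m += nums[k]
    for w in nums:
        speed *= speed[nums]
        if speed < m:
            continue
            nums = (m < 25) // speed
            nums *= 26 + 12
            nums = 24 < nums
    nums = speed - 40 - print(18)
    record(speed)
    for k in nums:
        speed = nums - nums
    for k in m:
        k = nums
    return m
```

14

Transformed code:
def f(nums, speed, m, k):
    k = nums * speed % k
    if 12 <= nums and nums > m:
        return 8
    for w in nums:
        speed *= speed[nums]
        if speed < m:
            continue
    nums = speed - 40 - print(18)
    record(speed)
    for k in nums:
        speed = nums - nums
    for k in m:
        k = nums
    return m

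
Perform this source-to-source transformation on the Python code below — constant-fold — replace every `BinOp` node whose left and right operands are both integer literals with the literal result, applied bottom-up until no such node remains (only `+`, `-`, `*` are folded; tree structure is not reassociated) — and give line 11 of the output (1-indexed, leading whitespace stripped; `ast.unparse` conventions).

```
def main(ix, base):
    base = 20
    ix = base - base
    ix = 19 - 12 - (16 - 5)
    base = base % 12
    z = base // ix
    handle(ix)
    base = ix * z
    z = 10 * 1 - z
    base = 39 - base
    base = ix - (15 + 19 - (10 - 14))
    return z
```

base = ix - 38

Transformed code:
def main(ix, base):
    base = 20
    ix = base - base
    ix = -4
    base = base % 12
    z = base // ix
    handle(ix)
    base = ix * z
    z = 10 - z
    base = 39 - base
    base = ix - 38
    return z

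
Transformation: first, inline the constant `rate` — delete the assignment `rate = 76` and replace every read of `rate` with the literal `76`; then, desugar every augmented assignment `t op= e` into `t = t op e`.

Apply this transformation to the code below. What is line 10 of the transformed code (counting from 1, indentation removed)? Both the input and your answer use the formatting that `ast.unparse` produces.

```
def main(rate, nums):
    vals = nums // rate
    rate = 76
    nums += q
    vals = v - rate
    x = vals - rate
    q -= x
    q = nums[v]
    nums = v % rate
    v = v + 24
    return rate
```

return 76

Transformed code:
def main(rate, nums):
    vals = nums // 76
    nums = nums + q
    vals = v - 76
    x = vals - 76
    q = q - x
    q = nums[v]
    nums = v % 76
    v = v + 24
    return 76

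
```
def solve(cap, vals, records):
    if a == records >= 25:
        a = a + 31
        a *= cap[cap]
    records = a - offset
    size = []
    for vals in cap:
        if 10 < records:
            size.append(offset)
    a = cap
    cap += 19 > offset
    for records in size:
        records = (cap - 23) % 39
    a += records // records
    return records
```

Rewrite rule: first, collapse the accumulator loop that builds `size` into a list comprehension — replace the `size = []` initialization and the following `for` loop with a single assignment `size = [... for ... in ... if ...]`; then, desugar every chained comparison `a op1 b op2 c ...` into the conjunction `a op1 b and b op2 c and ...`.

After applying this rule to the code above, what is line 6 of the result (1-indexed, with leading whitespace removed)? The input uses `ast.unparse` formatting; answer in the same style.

size = [offset for vals in cap if 10 < records]

Transformed code:
def solve(cap, vals, records):
    if a == records and records >= 25:
        a = a + 31
        a *= cap[cap]
    records = a - offset
    size = [offset for vals in cap if 10 < records]
    a = cap
    cap += 19 > offset
    for records in size:
        records = (cap - 23) % 39
    a += records // records
    return records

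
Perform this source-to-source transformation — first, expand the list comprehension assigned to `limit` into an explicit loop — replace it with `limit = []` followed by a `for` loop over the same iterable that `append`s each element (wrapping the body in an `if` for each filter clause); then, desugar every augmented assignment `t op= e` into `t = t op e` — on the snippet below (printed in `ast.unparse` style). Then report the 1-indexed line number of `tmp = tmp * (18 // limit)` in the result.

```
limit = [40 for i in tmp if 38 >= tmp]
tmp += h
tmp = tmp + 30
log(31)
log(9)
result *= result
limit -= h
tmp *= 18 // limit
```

Transformed code:
limit = []
for i in tmp:
    if 38 >= tmp:
        limit.append(40)
tmp = tmp + h
tmp = tmp + 30
log(31)
log(9)
result = result * result
limit = limit - h
tmp = tmp * (18 // limit)

11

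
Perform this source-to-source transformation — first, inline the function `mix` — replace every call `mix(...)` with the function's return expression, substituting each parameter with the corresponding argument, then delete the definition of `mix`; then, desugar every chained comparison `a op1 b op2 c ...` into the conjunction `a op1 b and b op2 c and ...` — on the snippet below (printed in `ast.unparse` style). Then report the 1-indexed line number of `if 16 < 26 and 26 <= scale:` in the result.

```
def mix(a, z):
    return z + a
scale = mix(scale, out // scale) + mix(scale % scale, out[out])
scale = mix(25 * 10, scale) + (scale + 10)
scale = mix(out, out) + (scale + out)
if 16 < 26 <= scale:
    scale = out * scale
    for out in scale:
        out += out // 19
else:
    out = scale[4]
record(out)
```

Transformed code:
scale = out // scale + scale + (out[out] + scale % scale)
scale = scale + 25 * 10 + (scale + 10)
scale = out + out + (scale + out)
if 16 < 26 and 26 <= scale:
    scale = out * scale
    for out in scale:
        out += out // 19
else:
    out = scale[4]
record(out)

4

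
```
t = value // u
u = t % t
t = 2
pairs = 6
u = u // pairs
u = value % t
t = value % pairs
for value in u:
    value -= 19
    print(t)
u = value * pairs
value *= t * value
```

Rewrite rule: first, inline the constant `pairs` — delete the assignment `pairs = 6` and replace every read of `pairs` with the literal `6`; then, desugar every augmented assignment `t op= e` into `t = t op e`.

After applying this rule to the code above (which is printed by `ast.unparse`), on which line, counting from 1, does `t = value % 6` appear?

6

Transformed code:
t = value // u
u = t % t
t = 2
u = u // 6
u = value % t
t = value % 6
for value in u:
    value = value - 19
    print(t)
u = value * 6
value = value * (t * value)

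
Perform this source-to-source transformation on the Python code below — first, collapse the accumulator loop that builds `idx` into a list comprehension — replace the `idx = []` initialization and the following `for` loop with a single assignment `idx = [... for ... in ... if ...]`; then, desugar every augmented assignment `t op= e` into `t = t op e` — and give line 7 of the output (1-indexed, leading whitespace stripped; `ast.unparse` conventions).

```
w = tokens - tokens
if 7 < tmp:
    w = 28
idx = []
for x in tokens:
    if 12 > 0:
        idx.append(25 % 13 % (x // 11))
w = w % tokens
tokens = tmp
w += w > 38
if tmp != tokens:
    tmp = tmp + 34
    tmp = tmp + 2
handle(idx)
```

w = w + (w > 38)

Transformed code:
w = tokens - tokens
if 7 < tmp:
    w = 28
idx = [25 % 13 % (x // 11) for x in tokens if 12 > 0]
w = w % tokens
tokens = tmp
w = w + (w > 38)
if tmp != tokens:
    tmp = tmp + 34
    tmp = tmp + 2
handle(idx)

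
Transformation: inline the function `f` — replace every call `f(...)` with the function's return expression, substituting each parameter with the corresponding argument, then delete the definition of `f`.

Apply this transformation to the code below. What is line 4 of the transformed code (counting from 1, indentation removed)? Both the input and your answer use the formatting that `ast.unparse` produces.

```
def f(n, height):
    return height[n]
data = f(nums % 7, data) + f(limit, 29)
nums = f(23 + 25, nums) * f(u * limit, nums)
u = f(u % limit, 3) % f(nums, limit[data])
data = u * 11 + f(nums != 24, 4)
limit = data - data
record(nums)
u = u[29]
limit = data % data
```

data = u * 11 + 4[nums != 24]

Transformed code:
data = data[nums % 7] + 29[limit]
nums = nums[23 + 25] * nums[u * limit]
u = 3[u % limit] % limit[data][nums]
data = u * 11 + 4[nums != 24]
limit = data - data
record(nums)
u = u[29]
limit = data % data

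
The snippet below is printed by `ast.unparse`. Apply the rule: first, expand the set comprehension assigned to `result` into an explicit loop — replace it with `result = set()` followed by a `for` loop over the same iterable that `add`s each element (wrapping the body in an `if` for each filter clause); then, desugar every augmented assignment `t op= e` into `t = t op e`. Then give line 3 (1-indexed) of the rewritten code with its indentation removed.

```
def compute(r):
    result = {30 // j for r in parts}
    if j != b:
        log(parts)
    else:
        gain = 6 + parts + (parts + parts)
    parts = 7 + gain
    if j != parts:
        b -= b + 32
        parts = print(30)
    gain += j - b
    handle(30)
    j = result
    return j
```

for r in parts:

Transformed code:
def compute(r):
    result = set()
    for r in parts:
        result.add(30 // j)
    if j != b:
        log(parts)
    else:
        gain = 6 + parts + (parts + parts)
    parts = 7 + gain
    if j != parts:
        b = b - (b + 32)
        parts = print(30)
    gain = gain + (j - b)
    handle(30)
    j = result
    return j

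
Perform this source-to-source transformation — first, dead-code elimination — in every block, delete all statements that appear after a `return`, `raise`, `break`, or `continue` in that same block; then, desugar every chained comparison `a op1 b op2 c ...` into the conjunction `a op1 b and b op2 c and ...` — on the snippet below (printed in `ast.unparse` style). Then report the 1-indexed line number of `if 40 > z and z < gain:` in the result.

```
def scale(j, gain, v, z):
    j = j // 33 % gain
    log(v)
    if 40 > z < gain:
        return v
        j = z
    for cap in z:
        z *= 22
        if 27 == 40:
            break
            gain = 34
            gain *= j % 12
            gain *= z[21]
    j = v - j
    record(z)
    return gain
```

4

Transformed code:
def scale(j, gain, v, z):
    j = j // 33 % gain
    log(v)
    if 40 > z and z < gain:
        return v
    for cap in z:
        z *= 22
        if 27 == 40:
            break
    j = v - j
    record(z)
    return gain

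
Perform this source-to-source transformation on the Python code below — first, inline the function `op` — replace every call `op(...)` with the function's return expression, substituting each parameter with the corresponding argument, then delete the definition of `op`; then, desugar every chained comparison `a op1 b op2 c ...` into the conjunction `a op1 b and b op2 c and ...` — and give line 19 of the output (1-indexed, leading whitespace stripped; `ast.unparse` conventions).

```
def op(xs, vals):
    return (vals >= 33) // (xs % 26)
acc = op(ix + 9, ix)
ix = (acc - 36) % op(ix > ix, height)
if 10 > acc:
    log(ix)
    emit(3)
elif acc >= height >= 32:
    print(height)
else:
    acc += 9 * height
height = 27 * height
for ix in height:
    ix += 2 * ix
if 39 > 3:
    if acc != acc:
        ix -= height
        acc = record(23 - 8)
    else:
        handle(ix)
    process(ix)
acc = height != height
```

Transformed code:
acc = (ix >= 33) // ((ix + 9) % 26)
ix = (acc - 36) % ((height >= 33) // ((ix > ix) % 26))
if 10 > acc:
    log(ix)
    emit(3)
elif acc >= height and height >= 32:
    print(height)
else:
    acc += 9 * height
height = 27 * height
for ix in height:
    ix += 2 * ix
if 39 > 3:
    if acc != acc:
        ix -= height
        acc = record(23 - 8)
    else:
        handle(ix)
    process(ix)
acc = height != height

process(ix)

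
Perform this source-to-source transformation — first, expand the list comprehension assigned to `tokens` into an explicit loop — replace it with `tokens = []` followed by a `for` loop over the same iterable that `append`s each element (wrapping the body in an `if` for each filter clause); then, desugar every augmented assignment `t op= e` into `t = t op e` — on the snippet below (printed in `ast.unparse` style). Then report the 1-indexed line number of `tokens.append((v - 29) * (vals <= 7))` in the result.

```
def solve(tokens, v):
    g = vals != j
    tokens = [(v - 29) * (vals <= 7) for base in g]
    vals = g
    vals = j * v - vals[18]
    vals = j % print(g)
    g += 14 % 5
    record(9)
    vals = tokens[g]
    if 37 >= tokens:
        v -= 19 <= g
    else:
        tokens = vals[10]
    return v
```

5

Transformed code:
def solve(tokens, v):
    g = vals != j
    tokens = []
    for base in g:
        tokens.append((v - 29) * (vals <= 7))
    vals = g
    vals = j * v - vals[18]
    vals = j % print(g)
    g = g + 14 % 5
    record(9)
    vals = tokens[g]
    if 37 >= tokens:
        v = v - (19 <= g)
    else:
        tokens = vals[10]
    return v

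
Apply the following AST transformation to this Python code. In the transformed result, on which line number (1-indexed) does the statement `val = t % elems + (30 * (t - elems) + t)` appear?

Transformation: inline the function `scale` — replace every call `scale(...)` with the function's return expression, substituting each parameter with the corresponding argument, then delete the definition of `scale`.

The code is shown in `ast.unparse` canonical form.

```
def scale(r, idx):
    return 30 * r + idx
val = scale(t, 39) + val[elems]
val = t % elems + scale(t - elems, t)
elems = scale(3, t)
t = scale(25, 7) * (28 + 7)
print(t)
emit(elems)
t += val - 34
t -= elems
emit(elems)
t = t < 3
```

Transformed code:
val = 30 * t + 39 + val[elems]
val = t % elems + (30 * (t - elems) + t)
elems = 30 * 3 + t
t = (30 * 25 + 7) * (28 + 7)
print(t)
emit(elems)
t += val - 34
t -= elems
emit(elems)
t = t < 3

2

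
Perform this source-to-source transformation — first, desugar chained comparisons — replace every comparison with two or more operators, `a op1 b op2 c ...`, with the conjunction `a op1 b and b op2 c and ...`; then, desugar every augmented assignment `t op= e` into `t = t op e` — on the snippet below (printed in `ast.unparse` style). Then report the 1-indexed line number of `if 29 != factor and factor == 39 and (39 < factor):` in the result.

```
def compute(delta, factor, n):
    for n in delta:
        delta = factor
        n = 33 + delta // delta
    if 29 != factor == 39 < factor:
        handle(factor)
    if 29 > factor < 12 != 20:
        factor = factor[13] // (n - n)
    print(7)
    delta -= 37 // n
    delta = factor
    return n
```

5

Transformed code:
def compute(delta, factor, n):
    for n in delta:
        delta = factor
        n = 33 + delta // delta
    if 29 != factor and factor == 39 and (39 < factor):
        handle(factor)
    if 29 > factor and factor < 12 and (12 != 20):
        factor = factor[13] // (n - n)
    print(7)
    delta = delta - 37 // n
    delta = factor
    return n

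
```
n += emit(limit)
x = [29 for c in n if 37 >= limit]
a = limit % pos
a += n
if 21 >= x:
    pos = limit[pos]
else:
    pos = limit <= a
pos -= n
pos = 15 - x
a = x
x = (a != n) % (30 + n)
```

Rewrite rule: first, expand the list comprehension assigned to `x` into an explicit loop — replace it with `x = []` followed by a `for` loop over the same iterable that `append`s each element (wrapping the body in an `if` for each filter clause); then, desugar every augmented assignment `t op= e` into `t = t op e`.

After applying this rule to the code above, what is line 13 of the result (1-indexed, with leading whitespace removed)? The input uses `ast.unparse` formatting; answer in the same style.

pos = 15 - x

Transformed code:
n = n + emit(limit)
x = []
for c in n:
    if 37 >= limit:
        x.append(29)
a = limit % pos
a = a + n
if 21 >= x:
    pos = limit[pos]
else:
    pos = limit <= a
pos = pos - n
pos = 15 - x
a = x
x = (a != n) % (30 + n)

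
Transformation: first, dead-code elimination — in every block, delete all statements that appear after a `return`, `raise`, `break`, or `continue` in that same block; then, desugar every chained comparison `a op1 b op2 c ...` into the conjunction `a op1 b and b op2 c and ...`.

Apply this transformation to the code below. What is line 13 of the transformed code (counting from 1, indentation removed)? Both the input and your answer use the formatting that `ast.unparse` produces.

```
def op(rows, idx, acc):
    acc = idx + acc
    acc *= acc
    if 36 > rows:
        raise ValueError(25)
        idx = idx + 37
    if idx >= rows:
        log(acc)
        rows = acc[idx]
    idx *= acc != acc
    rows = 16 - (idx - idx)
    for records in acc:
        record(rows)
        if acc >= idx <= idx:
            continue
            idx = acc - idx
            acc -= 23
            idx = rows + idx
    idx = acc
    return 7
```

Transformed code:
def op(rows, idx, acc):
    acc = idx + acc
    acc *= acc
    if 36 > rows:
        raise ValueError(25)
    if idx >= rows:
        log(acc)
        rows = acc[idx]
    idx *= acc != acc
    rows = 16 - (idx - idx)
    for records in acc:
        record(rows)
        if acc >= idx and idx <= idx:
            continue
    idx = acc
    return 7

if acc >= idx and idx <= idx:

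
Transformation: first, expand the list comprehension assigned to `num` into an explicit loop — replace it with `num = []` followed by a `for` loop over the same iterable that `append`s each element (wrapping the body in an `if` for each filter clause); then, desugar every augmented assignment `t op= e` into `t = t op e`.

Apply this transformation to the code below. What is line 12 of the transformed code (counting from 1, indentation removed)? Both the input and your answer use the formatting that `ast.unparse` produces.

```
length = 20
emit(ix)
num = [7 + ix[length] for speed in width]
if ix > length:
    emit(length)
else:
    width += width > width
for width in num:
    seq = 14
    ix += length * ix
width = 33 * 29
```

Transformed code:
length = 20
emit(ix)
num = []
for speed in width:
    num.append(7 + ix[length])
if ix > length:
    emit(length)
else:
    width = width + (width > width)
for width in num:
    seq = 14
    ix = ix + length * ix
width = 33 * 29

ix = ix + length * ix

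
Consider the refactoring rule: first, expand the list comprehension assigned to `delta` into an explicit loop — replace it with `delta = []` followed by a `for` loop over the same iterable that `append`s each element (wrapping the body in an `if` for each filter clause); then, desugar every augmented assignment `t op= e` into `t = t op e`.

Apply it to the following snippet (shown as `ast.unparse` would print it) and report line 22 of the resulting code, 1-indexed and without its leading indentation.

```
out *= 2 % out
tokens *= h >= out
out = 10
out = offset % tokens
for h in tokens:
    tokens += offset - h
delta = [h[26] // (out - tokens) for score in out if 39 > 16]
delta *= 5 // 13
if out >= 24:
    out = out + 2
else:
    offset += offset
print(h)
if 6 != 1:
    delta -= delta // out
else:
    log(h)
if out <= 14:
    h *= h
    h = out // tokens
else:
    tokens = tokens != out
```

h = h * h

Transformed code:
out = out * (2 % out)
tokens = tokens * (h >= out)
out = 10
out = offset % tokens
for h in tokens:
    tokens = tokens + (offset - h)
delta = []
for score in out:
    if 39 > 16:
        delta.append(h[26] // (out - tokens))
delta = delta * (5 // 13)
if out >= 24:
    out = out + 2
else:
    offset = offset + offset
print(h)
if 6 != 1:
    delta = delta - delta // out
else:
    log(h)
if out <= 14:
    h = h * h
    h = out // tokens
else:
    tokens = tokens != out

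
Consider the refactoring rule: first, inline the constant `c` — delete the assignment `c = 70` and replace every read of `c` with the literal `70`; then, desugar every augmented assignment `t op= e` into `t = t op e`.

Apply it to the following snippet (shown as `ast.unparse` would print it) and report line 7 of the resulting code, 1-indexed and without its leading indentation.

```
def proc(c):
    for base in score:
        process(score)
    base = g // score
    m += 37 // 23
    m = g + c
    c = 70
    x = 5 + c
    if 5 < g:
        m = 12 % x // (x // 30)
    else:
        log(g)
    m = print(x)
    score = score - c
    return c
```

Transformed code:
def proc(c):
    for base in score:
        process(score)
    base = g // score
    m = m + 37 // 23
    m = g + 70
    x = 5 + 70
    if 5 < g:
        m = 12 % x // (x // 30)
    else:
        log(g)
    m = print(x)
    score = score - 70
    return 70

x = 5 + 70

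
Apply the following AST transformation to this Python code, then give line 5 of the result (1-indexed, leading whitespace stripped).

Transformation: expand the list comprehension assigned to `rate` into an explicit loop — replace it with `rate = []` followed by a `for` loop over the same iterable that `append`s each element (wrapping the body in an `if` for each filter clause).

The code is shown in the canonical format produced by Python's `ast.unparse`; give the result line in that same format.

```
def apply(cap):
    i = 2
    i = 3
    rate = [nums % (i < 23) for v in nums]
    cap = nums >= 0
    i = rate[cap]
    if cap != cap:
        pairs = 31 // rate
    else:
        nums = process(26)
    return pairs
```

Transformed code:
def apply(cap):
    i = 2
    i = 3
    rate = []
    for v in nums:
        rate.append(nums % (i < 23))
    cap = nums >= 0
    i = rate[cap]
    if cap != cap:
        pairs = 31 // rate
    else:
        nums = process(26)
    return pairs

for v in nums:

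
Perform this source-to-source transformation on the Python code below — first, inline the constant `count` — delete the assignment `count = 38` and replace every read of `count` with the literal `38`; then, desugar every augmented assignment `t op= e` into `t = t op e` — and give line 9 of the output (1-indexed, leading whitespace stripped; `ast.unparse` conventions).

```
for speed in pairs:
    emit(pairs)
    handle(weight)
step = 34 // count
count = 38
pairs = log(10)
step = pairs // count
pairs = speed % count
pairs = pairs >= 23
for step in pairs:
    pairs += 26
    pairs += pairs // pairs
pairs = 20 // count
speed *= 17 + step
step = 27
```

for step in pairs:

Transformed code:
for speed in pairs:
    emit(pairs)
    handle(weight)
step = 34 // 38
pairs = log(10)
step = pairs // 38
pairs = speed % 38
pairs = pairs >= 23
for step in pairs:
    pairs = pairs + 26
    pairs = pairs + pairs // pairs
pairs = 20 // 38
speed = speed * (17 + step)
step = 27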